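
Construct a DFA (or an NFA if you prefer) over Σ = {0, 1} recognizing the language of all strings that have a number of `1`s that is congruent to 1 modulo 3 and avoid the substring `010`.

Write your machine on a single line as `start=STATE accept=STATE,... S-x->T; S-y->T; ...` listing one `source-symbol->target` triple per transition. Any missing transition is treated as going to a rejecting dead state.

start=S0; accept=S2,S3,S4; S0-0->S1; S0-1->S2; S1-0->S1; S1-1->S3; S2-0->S4; S2-1->S5; S3-0->S6; S3-1->S5; S4-0->S4; S4-1->S7; S5-0->S8; S5-1->S0; S6-0->S6; S6-1->S6; S7-0->S6; S7-1->S0; S8-0->S8; S8-1->S9; S9-0->S6; S9-1->S2

Run two small machines in parallel and take their product. One (3 states) tracks the count of `1`s modulo 3; the other (4 states) tracks partial matches of the forbidden pattern `010`. Each combined state is a pair, one component from each; accept when both components accept. Minimizing collapses redundant product states.
10 states suffice.
        0   1  
>  S0   S1  S2 
   S1   S1  S3 
 * S2   S4  S5 
 * S3   S6  S5 
 * S4   S4  S7 
   S5   S8  S0 
   S6   S6  S6 
   S7   S6  S0 
   S8   S8  S9 
   S9   S6  S2 
(> = start, * = accepting)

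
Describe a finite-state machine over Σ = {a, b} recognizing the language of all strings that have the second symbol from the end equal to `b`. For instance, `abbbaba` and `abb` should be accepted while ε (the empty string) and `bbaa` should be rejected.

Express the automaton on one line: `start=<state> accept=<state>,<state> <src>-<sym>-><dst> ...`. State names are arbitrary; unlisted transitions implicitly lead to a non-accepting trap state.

A DFA must remember the last 2 symbols (since which symbol is second-to-last isn't known until the input ends). Use one state per possible window of the last ≤2 symbols; accept from those whose window starts with `b`.
        a   b  
>  q0   q1  q2 
   q1   q3  q4 
   q2   q5  q6 
   q3   q3  q4 
   q4   q5  q6 
 * q5   q3  q4 
 * q6   q5  q6 
(> = start, * = accepting)

start=q0 accept=q5,q6 q0-a->q1 q0-b->q2 q1-a->q3 q1-b->q4 q2-a->q5 q2-b->q6 q3-a->q3 q3-b->q4 q4-a->q5 q4-b->q6 q5-a->q3 q5-b->q4 q6-a->q5 q6-b->q6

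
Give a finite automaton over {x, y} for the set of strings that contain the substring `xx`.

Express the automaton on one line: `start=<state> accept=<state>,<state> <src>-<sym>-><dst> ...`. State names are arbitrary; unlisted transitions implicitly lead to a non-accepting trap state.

start=q0 accept=q2 q0-x->q1 q0-y->q0 q1-x->q2 q1-y->q0 q2-x->q2 q2-y->q2

States q0..q1 record the length of the longest prefix of `xx` that matches the current input suffix. Reaching q2 means `xx` has been seen, and we stay there forever. Accept from q2.
3 states suffice.
        x   y  
>  q0   q1  q0 
   q1   q2  q0 
 * q2   q2  q2 
(> = start, * = accepting)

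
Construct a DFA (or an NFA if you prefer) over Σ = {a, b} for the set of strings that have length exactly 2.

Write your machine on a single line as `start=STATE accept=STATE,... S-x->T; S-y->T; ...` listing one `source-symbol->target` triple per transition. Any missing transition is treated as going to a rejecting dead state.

We only need to distinguish lengths 0, 1, …, 2, and '>2'. Chain s0 → s1 → s2 → s3 on every symbol, with s3 looping. Accepting states: {s2}.
With 4 states:
        a   b  
>  s0   s1  s1 
   s1   s2  s2 
 * s2   s3  s3 
   s3   s3  s3 
(> = start, * = accepting)

start=s0; accept=s2; s0-a->s1; s0-b->s1; s1-a->s2; s1-b->s2; s2-a->s3; s2-b->s3; s3-a->s3; s3-b->s3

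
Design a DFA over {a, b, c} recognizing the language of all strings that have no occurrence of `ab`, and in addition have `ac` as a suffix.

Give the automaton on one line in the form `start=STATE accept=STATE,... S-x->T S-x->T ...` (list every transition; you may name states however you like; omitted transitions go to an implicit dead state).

start=S0 accept=S3 S0-a->S1 S0-b->S0 S0-c->S0 S1-a->S1 S1-b->S2 S1-c->S3 S2-a->S2 S2-b->S2 S2-c->S2 S3-a->S1 S3-b->S0 S3-c->S0

Build one automaton per condition and run them in lockstep. The first has 3 states tracking partial matches of the forbidden pattern `ab`; the second has 3 states tracking how much of the suffix `ac` has currently been matched. A product state is a pair (one from each), accepting exactly when both do. After merging equivalent states the machine shrinks.
With 4 states:
        a   b   c  
>  S0   S1  S0  S0 
   S1   S1  S2  S3 
   S2   S2  S2  S2 
 * S3   S1  S0  S0 
(> = start, * = accepting)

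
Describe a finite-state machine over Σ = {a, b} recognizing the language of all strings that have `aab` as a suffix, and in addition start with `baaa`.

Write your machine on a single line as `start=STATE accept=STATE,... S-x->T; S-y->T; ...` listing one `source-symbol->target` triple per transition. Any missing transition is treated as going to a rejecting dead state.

Run two small machines in parallel and take their product. The first has 4 states tracking how much of the suffix `aab` has currently been matched; the second has 6 states tracking whether the input so far still matches the prefix `baaa`. A product state is a pair (one from each), accepting exactly when both do. Minimizing collapses redundant product states.
With 9 states:
        a   b  
>  s0   s1  s2 
   s1   s1  s1 
   s2   s3  s1 
   s3   s4  s1 
   s4   s5  s1 
   s5   s5  s6 
 * s6   s7  s8 
   s7   s5  s8 
   s8   s7  s8 
(> = start, * = accepting)

start=s0; accept=s6; s0-a->s1; s0-b->s2; s1-a->s1; s1-b->s1; s2-a->s3; s2-b->s1; s3-a->s4; s3-b->s1; s4-a->s5; s4-b->s1; s5-a->s5; s5-b->s6; s6-a->s7; s6-b->s8; s7-a->s5; s7-b->s8; s8-a->s7; s8-b->s8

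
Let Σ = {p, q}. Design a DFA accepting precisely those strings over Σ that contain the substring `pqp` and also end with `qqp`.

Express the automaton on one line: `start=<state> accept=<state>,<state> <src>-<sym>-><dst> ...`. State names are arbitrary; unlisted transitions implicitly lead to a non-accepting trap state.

start=S0 accept=S9 S0-p->S1 S0-q->S2 S1-p->S1 S1-q->S3 S2-p->S1 S2-q->S4 S3-p->S5 S3-q->S4 S4-p->S6 S4-q->S4 S5-p->S5 S5-q->S7 S6-p->S1 S6-q->S3 S7-p->S5 S7-q->S8 S8-p->S9 S8-q->S8 S9-p->S5 S9-q->S7

Build one automaton per condition and run them in lockstep. The first has 4 states tracking whether and how much of `pqp` has been seen; the second has 4 states tracking how much of the suffix `qqp` has currently been matched. A product state is a pair (one from each), accepting exactly when both do.
With 10 states:
        p   q  
>  S0   S1  S2 
   S1   S1  S3 
   S2   S1  S4 
   S3   S5  S4 
   S4   S6  S4 
   S5   S5  S7 
   S6   S1  S3 
   S7   S5  S8 
   S8   S9  S8 
 * S9   S5  S7 
(> = start, * = accepting)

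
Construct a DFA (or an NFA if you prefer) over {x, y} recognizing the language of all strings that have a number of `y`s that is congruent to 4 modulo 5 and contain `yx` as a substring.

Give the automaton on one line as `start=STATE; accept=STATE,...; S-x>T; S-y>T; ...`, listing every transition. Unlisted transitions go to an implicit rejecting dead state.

start=A; accept=I; A-x>A; A-y>B; B-x>C; B-y>D; C-x>C; C-y>E; D-x>E; D-y>F; E-x>E; E-y>G; F-x>G; F-y>H; G-x>G; G-y>I; H-x>I; H-y>J; I-x>I; I-y>K; J-x>K; J-y>B; K-x>K; K-y>C

Handle the two conditions separately and then intersect. One (5 states) tracks the count of `y`s modulo 5; the other (3 states) tracks whether and how much of `yx` has been seen. Each combined state is a pair, one component from each; accept when both components accept.
11 states suffice.
       x  y 
>  A   A  B 
   B   C  D 
   C   C  E 
   D   E  F 
   E   E  G 
   F   G  H 
   G   G  I 
   H   I  J 
 * I   I  K 
   J   K  B 
   K   K  C 
(> = start, * = accepting)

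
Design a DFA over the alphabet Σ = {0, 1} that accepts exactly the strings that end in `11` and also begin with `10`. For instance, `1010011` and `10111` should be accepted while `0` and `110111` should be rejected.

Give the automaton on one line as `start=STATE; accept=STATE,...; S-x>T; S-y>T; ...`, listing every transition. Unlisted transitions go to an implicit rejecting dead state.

Run two small machines in parallel and take their product. The first has 3 states tracking how much of the suffix `11` has currently been matched; the second has 4 states tracking whether the input so far still matches the prefix `10`. A product state is a pair (one from each), accepting exactly when both do. Equivalent product states are then merged.
        0   1  
>  q0   q1  q2 
   q1   q1  q1 
   q2   q3  q1 
   q3   q3  q4 
   q4   q3  q5 
 * q5   q3  q5 
(> = start, * = accepting)

start=q0; accept=q5; q0-0>q1; q0-1>q2; q1-0>q1; q1-1>q1; q2-0>q3; q2-1>q1; q3-0>q3; q3-1>q4; q4-0>q3; q4-1>q5; q5-0>q3; q5-1>q5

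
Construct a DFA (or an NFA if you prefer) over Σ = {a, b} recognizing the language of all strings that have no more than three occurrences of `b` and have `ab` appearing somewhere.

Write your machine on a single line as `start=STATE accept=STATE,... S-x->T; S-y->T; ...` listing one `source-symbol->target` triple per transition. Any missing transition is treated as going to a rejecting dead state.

Run two small machines in parallel and take their product. One (5 states) tracks the count of `b`s, saturating at 4; the other (3 states) tracks whether and how much of `ab` has been seen. Each combined state is a pair, one component from each; accept when both components accept. Equivalent product states are then merged.
10 states suffice.
        a   b  
>  s0   s1  s2 
   s1   s1  s3 
   s2   s4  s5 
 * s3   s3  s6 
   s4   s4  s6 
   s5   s7  s8 
 * s6   s6  s9 
   s7   s7  s9 
   s8   s8  s8 
 * s9   s9  s8 
(> = start, * = accepting)

start=s0; accept=s3,s6,s9; s0-a->s1; s0-b->s2; s1-a->s1; s1-b->s3; s2-a->s4; s2-b->s5; s3-a->s3; s3-b->s6; s4-a->s4; s4-b->s6; s5-a->s7; s5-b->s8; s6-a->s6; s6-b->s9; s7-a->s7; s7-b->s9; s8-a->s8; s8-b->s8; s9-a->s9; s9-b->s8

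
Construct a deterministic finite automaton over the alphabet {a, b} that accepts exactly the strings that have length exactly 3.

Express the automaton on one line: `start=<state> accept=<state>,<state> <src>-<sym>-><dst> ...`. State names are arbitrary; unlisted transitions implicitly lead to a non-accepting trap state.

Count input length up to 4: every symbol moves from q0 toward q4, which means 'more than 3' and absorbs. Accept from {q3}.
With 5 states:
        a   b  
>  q0   q1  q1 
   q1   q2  q2 
   q2   q3  q3 
 * q3   q4  q4 
   q4   q4  q4 
(> = start, * = accepting)

start=q0 accept=q3 q0-a->q1 q0-b->q1 q1-a->q2 q1-b->q2 q2-a->q3 q2-b->q3 q3-a->q4 q3-b->q4 q4-a->q4 q4-b->q4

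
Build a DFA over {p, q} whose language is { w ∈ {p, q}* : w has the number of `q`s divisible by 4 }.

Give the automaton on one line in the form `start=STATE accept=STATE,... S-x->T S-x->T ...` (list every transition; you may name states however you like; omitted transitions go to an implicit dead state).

start=S0 accept=S0 S0-p->S0 S0-q->S1 S1-p->S1 S1-q->S2 S2-p->S2 S2-q->S3 S3-p->S3 S3-q->S0

The only thing that matters is how many `q`s have appeared, reduced mod 4. Use one state per residue: S0 for 0, …, S3 for 3. Reading `q` moves to the next residue; anything else stays put. S0 is accepting.
        p   q  
>* S0   S0  S1 
   S1   S1  S2 
   S2   S2  S3 
   S3   S3  S0 
(> = start, * = accepting)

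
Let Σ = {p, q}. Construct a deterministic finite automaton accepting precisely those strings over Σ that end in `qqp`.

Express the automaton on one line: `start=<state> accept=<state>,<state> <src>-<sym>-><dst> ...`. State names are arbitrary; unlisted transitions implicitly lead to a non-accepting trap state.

Let each state record the length of the longest suffix of the input read so far that is also a prefix of `qqp`. B means the last symbol is `q`; C means the last 2 symbols are `qq`; D means the last 3 symbols are `qqp`. Accept only at D, where the string currently ends in `qqp`.
With 4 states:
       p  q 
>  A   A  B 
   B   A  C 
   C   D  C 
 * D   A  B 
(> = start, * = accepting)

start=A accept=D A-p->A A-q->B B-p->A B-q->C C-p->D C-q->C D-p->A D-q->B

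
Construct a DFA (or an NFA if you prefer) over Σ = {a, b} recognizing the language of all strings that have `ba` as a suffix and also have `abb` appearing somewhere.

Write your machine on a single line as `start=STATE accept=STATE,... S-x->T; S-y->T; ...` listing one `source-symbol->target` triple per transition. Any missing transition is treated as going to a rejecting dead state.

Build one automaton per condition and run them in lockstep. The first has 3 states tracking how much of the suffix `ba` has currently been matched; the second has 4 states tracking whether and how much of `abb` has been seen. A product state is a pair (one from each), accepting exactly when both do. After merging equivalent states the machine shrinks.
6 states suffice.
        a   b  
>  q0   q1  q0 
   q1   q1  q2 
   q2   q1  q3 
   q3   q4  q3 
 * q4   q5  q3 
   q5   q5  q3 
(> = start, * = accepting)

start=q0; accept=q4; q0-a->q1; q0-b->q0; q1-a->q1; q1-b->q2; q2-a->q1; q2-b->q3; q3-a->q4; q3-b->q3; q4-a->q5; q4-b->q3; q5-a->q5; q5-b->q3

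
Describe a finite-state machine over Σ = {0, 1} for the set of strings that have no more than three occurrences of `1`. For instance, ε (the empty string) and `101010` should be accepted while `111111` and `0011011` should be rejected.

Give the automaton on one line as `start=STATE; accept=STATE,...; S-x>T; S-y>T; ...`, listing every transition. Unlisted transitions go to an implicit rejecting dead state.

Only the number of `1`s matters, and only up to 4. Make a chain q0 → q1 → q2 → q3 → q4 advanced by each `1` (with q4 absorbing); every other symbol self-loops. The accepting set is {q0, q1, q2, q3}.
With 5 states:
        0   1  
>* q0   q0  q1 
 * q1   q1  q2 
 * q2   q2  q3 
 * q3   q3  q4 
   q4   q4  q4 
(> = start, * = accepting)

start=q0; accept=q0,q1,q2,q3; q0-0>q0; q0-1>q1; q1-0>q1; q1-1>q2; q2-0>q2; q2-1>q3; q3-0>q3; q3-1>q4; q4-0>q4; q4-1>q4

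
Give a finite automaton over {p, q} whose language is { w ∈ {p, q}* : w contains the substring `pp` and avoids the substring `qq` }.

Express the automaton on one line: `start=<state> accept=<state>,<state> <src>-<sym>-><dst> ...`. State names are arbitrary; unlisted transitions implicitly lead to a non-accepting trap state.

Build one automaton per condition and run them in lockstep. One (3 states) tracks whether and how much of `pp` has been seen; the other (3 states) tracks partial matches of the forbidden pattern `qq`. Each combined state is a pair, one component from each; accept when both components accept. After merging equivalent states the machine shrinks.
With 6 states:
        p   q  
>  s0   s1  s2 
   s1   s3  s2 
   s2   s1  s4 
 * s3   s3  s5 
   s4   s4  s4 
 * s5   s3  s4 
(> = start, * = accepting)

start=s0 accept=s3,s5 s0-p->s1 s0-q->s2 s1-p->s3 s1-q->s2 s2-p->s1 s2-q->s4 s3-p->s3 s3-q->s5 s4-p->s4 s4-q->s4 s5-p->s3 s5-q->s4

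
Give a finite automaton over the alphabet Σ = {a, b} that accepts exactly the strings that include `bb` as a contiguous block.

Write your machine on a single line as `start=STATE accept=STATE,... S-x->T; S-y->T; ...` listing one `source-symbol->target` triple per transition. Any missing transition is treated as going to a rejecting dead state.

Track how much of `bb` has been matched so far: state q0 is no progress, q2 is the absorbing accept state reached once `bb` has occurred. Intermediate states record partial matches; on a mismatch, fall back to the longest reusable overlap.
With 3 states:
        a   b  
>  q0   q0  q1 
   q1   q0  q2 
 * q2   q2  q2 
(> = start, * = accepting)

start=q0; accept=q2; q0-a->q0; q0-b->q1; q1-a->q0; q1-b->q2; q2-a->q2; q2-b->q2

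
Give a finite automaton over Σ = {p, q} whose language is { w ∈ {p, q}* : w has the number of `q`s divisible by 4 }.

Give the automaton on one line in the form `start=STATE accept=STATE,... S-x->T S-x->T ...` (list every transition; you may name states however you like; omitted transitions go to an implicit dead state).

start=s0 accept=s0 s0-p->s0 s0-q->s1 s1-p->s1 s1-q->s2 s2-p->s2 s2-q->s3 s3-p->s3 s3-q->s0

The only thing that matters is how many `q`s have appeared, reduced mod 4. Use one state per residue: s0 for 0, …, s3 for 3. Reading `q` moves to the next residue; anything else stays put. s0 is accepting.
With 4 states:
        p   q  
>* s0   s0  s1 
   s1   s1  s2 
   s2   s2  s3 
   s3   s3  s0 
(> = start, * = accepting)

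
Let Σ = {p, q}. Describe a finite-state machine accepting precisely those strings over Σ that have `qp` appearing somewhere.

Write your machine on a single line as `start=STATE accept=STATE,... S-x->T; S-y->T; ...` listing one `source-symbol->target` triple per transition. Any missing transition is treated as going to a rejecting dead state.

start=A; accept=C; A-p->A; A-q->B; B-p->C; B-q->B; C-p->C; C-q->C

Track how much of `qp` has been matched so far: state A is no progress, C is the absorbing accept state reached once `qp` has occurred. Intermediate states record partial matches; on a mismatch, fall back to the longest reusable overlap.
3 states suffice.
       p  q 
>  A   A  B 
   B   C  B 
 * C   C  C 
(> = start, * = accepting)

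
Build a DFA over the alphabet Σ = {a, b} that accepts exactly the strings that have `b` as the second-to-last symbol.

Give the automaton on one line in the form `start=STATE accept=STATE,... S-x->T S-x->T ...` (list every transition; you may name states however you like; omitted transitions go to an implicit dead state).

A DFA must remember the last 2 symbols (since which symbol is second-to-last isn't known until the input ends). Use one state per possible window of the last ≤2 symbols; accept from those whose window starts with `b`.
With 7 states:
        a   b  
>  q0   q1  q2 
   q1   q3  q4 
   q2   q5  q6 
   q3   q3  q4 
   q4   q5  q6 
 * q5   q3  q4 
 * q6   q5  q6 
(> = start, * = accepting)

start=q0 accept=q5,q6 q0-a->q1 q0-b->q2 q1-a->q3 q1-b->q4 q2-a->q5 q2-b->q6 q3-a->q3 q3-b->q4 q4-a->q5 q4-b->q6 q5-a->q3 q5-b->q4 q6-a->q5 q6-b->q6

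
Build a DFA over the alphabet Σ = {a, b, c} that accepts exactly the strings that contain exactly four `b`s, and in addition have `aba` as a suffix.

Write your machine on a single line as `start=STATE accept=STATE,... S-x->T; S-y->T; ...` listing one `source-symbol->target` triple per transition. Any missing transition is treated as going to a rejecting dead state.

start=q0; accept=q18; q0-a->q1; q0-b->q2; q0-c->q0; q1-a->q1; q1-b->q3; q1-c->q0; q2-a->q4; q2-b->q5; q2-c->q2; q3-a->q6; q3-b->q5; q3-c->q2; q4-a->q4; q4-b->q7; q4-c->q2; q5-a->q8; q5-b->q9; q5-c->q5; q6-a->q4; q6-b->q7; q6-c->q2; q7-a->q10; q7-b->q9; q7-c->q5; q8-a->q8; q8-b->q11; q8-c->q5; q9-a->q12; q9-b->q13; q9-c->q9; q10-a->q8; q10-b->q11; q10-c->q5; q11-a->q14; q11-b->q13; q11-c->q9; q12-a->q12; q12-b->q15; q12-c->q9; q13-a->q16; q13-b->q17; q13-c->q13; q14-a->q12; q14-b->q15; q14-c->q9; q15-a->q18; q15-b->q17; q15-c->q13; q16-a->q16; q16-b->q19; q16-c->q13; q17-a->q20; q17-b->q17; q17-c->q17; q18-a->q16; q18-b->q19; q18-c->q13; q19-a->q21; q19-b->q17; q19-c->q17; q20-a->q20; q20-b->q19; q20-c->q17; q21-a->q20; q21-b->q19; q21-c->q17

Handle the two conditions separately and then intersect. One (6 states) tracks the count of `b`s, saturating at 5; the other (4 states) tracks how much of the suffix `aba` has currently been matched. Each combined state is a pair, one component from each; accept when both components accept.
22 states suffice.
          a    b    c  
>  q0     q1   q2   q0 
   q1     q1   q3   q0 
   q2     q4   q5   q2 
   q3     q6   q5   q2 
   q4     q4   q7   q2 
   q5     q8   q9   q5 
   q6     q4   q7   q2 
   q7    q10   q9   q5 
   q8     q8  q11   q5 
   q9    q12  q13   q9 
   q10    q8  q11   q5 
   q11   q14  q13   q9 
   q12   q12  q15   q9 
   q13   q16  q17  q13 
   q14   q12  q15   q9 
   q15   q18  q17  q13 
   q16   q16  q19  q13 
   q17   q20  q17  q17 
 * q18   q16  q19  q13 
   q19   q21  q17  q17 
   q20   q20  q19  q17 
   q21   q20  q19  q17 
(> = start, * = accepting)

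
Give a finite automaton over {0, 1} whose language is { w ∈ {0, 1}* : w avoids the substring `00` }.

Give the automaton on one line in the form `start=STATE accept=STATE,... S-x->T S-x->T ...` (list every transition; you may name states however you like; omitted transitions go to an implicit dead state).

This is the complement of 'contains `00`'. Use the same substring-matching states — s0 through s2 holding how much of `00` has just been matched — but flip the accepting set: everything except the trap s2 accepts.
3 states suffice.
        0   1  
>* s0   s1  s0 
 * s1   s2  s0 
   s2   s2  s2 
(> = start, * = accepting)

start=s0 accept=s0,s1 s0-0->s1 s0-1->s0 s1-0->s2 s1-1->s0 s2-0->s2 s2-1->s2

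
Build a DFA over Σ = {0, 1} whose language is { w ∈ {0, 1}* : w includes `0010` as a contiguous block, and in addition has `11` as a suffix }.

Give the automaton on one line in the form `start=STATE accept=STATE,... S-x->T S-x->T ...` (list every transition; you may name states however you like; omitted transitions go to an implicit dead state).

Build one automaton per condition and run them in lockstep. The first has 5 states tracking whether and how much of `0010` has been seen; the second has 3 states tracking how much of the suffix `11` has currently been matched. A product state is a pair (one from each), accepting exactly when both do. Minimizing collapses redundant product states.
        0   1  
>  s0   s1  s0 
   s1   s2  s0 
   s2   s2  s3 
   s3   s4  s0 
   s4   s4  s5 
   s5   s4  s6 
 * s6   s4  s6 
(> = start, * = accepting)

start=s0 accept=s6 s0-0->s1 s0-1->s0 s1-0->s2 s1-1->s0 s2-0->s2 s2-1->s3 s3-0->s4 s3-1->s0 s4-0->s4 s4-1->s5 s5-0->s4 s5-1->s6 s6-0->s4 s6-1->s6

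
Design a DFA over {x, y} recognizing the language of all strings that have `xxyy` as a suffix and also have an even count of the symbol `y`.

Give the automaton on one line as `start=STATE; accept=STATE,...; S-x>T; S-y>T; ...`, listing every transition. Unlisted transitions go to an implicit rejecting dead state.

start=A; accept=H; A-x>B; A-y>C; B-x>D; B-y>C; C-x>E; C-y>A; D-x>D; D-y>F; E-x>G; E-y>A; F-x>E; F-y>H; G-x>G; G-y>I; H-x>B; H-y>C; I-x>B; I-y>J; J-x>E; J-y>A

Handle the two conditions separately and then intersect. The first has 5 states tracking how much of the suffix `xxyy` has currently been matched; the second has 2 states tracking the count of `y`s modulo 2. A product state is a pair (one from each), accepting exactly when both do.
A 10-state machine:
       x  y 
>  A   B  C 
   B   D  C 
   C   E  A 
   D   D  F 
   E   G  A 
   F   E  H 
   G   G  I 
 * H   B  C 
   I   B  J 
   J   E  A 
(> = start, * = accepting)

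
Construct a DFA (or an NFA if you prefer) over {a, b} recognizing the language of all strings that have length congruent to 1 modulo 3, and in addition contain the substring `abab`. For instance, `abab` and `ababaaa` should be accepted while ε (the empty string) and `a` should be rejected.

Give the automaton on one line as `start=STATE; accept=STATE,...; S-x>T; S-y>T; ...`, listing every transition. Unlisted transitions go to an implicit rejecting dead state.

Run two small machines in parallel and take their product. The first has 3 states tracking the input length modulo 3; the second has 5 states tracking whether and how much of `abab` has been seen. A product state is a pair (one from each), accepting exactly when both do.
A 15-state machine:
          a    b  
>  S0     S1   S2 
   S1     S3   S4 
   S2     S3   S5 
   S3     S6   S7 
   S4     S8   S0 
   S5     S6   S0 
   S6     S1   S9 
   S7    S10   S2 
   S8     S1  S11 
   S9    S12   S5 
   S10    S3  S13 
 * S11   S13  S13 
   S12    S6  S14 
   S13   S14  S14 
   S14   S11  S11 
(> = start, * = accepting)

start=S0; accept=S11; S0-a>S1; S0-b>S2; S1-a>S3; S1-b>S4; S2-a>S3; S2-b>S5; S3-a>S6; S3-b>S7; S4-a>S8; S4-b>S0; S5-a>S6; S5-b>S0; S6-a>S1; S6-b>S9; S7-a>S10; S7-b>S2; S8-a>S1; S8-b>S11; S9-a>S12; S9-b>S5; S10-a>S3; S10-b>S13; S11-a>S13; S11-b>S13; S12-a>S6; S12-b>S14; S13-a>S14; S13-b>S14; S14-a>S11; S14-b>S11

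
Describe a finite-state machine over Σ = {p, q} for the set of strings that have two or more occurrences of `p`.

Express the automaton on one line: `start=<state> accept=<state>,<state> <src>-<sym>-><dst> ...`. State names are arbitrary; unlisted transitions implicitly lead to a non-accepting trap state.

start=s0 accept=s2,s3 s0-p->s1 s0-q->s0 s1-p->s2 s1-q->s1 s2-p->s3 s2-q->s2 s3-p->s3 s3-q->s3

Count `p`s, saturating at 3: states s0 through s2 mean 0 through 2 `p`s seen; s3 means more than 2. Each `p` increments (capped at s3); other symbols loop. Accept from {s2, s3}.
4 states suffice.
        p   q  
>  s0   s1  s0 
   s1   s2  s1 
 * s2   s3  s2 
 * s3   s3  s3 
(> = start, * = accepting)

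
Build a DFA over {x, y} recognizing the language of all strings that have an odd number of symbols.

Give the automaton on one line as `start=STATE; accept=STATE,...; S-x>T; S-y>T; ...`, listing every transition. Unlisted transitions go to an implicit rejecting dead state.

start=s0; accept=s1; s0-x>s1; s0-y>s1; s1-x>s0; s1-y>s0

Count input length modulo 2: every symbol advances one step around the cycle s0 → s1 → s0. Accept at s1.
With 2 states:
        x   y  
>  s0   s1  s1 
 * s1   s0  s0 
(> = start, * = accepting)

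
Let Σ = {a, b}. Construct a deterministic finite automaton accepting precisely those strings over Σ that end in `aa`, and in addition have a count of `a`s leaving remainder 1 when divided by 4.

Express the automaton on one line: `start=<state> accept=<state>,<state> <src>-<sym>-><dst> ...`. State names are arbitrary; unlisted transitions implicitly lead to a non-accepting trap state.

Handle the two conditions separately and then intersect. The first has 3 states tracking how much of the suffix `aa` has currently been matched; the second has 4 states tracking the count of `a`s modulo 4. A product state is a pair (one from each), accepting exactly when both do. Equivalent product states are then merged.
        a   b  
>  q0   q1  q0 
   q1   q2  q1 
   q2   q3  q2 
   q3   q4  q3 
   q4   q5  q0 
 * q5   q2  q1 
(> = start, * = accepting)

start=q0 accept=q5 q0-a->q1 q0-b->q0 q1-a->q2 q1-b->q1 q2-a->q3 q2-b->q2 q3-a->q4 q3-b->q3 q4-a->q5 q4-b->q0 q5-a->q2 q5-b->q1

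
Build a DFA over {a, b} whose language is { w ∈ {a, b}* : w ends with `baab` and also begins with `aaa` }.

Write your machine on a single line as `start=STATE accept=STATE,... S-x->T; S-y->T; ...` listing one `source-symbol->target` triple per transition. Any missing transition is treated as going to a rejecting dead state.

start=q0; accept=q12; q0-a->q1; q0-b->q2; q1-a->q3; q1-b->q2; q2-a->q4; q2-b->q2; q3-a->q5; q3-b->q2; q4-a->q6; q4-b->q2; q5-a->q5; q5-b->q7; q6-a->q8; q6-b->q9; q7-a->q10; q7-b->q7; q8-a->q8; q8-b->q2; q9-a->q4; q9-b->q2; q10-a->q11; q10-b->q7; q11-a->q5; q11-b->q12; q12-a->q10; q12-b->q7

Run two small machines in parallel and take their product. One (5 states) tracks how much of the suffix `baab` has currently been matched; the other (5 states) tracks whether the input so far still matches the prefix `aaa`. Each combined state is a pair, one component from each; accept when both components accept.
          a    b  
>  q0     q1   q2 
   q1     q3   q2 
   q2     q4   q2 
   q3     q5   q2 
   q4     q6   q2 
   q5     q5   q7 
   q6     q8   q9 
   q7    q10   q7 
   q8     q8   q2 
   q9     q4   q2 
   q10   q11   q7 
   q11    q5  q12 
 * q12   q10   q7 
(> = start, * = accepting)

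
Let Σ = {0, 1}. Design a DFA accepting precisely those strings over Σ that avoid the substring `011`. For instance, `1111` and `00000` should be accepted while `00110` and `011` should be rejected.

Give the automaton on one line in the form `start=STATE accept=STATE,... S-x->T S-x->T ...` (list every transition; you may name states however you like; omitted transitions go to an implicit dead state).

start=S0 accept=S0,S1,S2 S0-0->S1 S0-1->S0 S1-0->S1 S1-1->S2 S2-0->S1 S2-1->S3 S3-0->S3 S3-1->S3

Track partial matches of the forbidden pattern `011`. State S3 is a dead state reached once `011` has occurred; every other state accepts. S0 means no part of `011` is currently matched.
4 states suffice.
        0   1  
>* S0   S1  S0 
 * S1   S1  S2 
 * S2   S1  S3 
   S3   S3  S3 
(> = start, * = accepting)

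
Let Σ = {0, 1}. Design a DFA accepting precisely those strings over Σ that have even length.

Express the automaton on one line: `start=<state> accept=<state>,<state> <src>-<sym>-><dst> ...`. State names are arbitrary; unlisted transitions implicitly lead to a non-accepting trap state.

Only the length mod 2 matters, so use a 2-cycle: from any state, every input symbol moves to the next state, wrapping S1 back to S0. Mark S0 accepting.
        0   1  
>* S0   S1  S1 
   S1   S0  S0 
(> = start, * = accepting)

start=S0 accept=S0 S0-0->S1 S0-1->S1 S1-0->S0 S1-1->S0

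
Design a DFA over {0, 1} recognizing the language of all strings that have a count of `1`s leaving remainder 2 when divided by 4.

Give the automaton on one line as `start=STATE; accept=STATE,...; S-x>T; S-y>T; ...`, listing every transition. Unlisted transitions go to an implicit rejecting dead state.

start=q0; accept=q2; q0-0>q0; q0-1>q1; q1-0>q1; q1-1>q2; q2-0>q2; q2-1>q3; q3-0>q3; q3-1>q0

Keep the running count of `1`s modulo 4: each `1` advances along the cycle q0 → q1 → q2 → q3 → q0 while other symbols loop. Accept at q2.
A 4-state machine:
        0   1  
>  q0   q0  q1 
   q1   q1  q2 
 * q2   q2  q3 
   q3   q3  q0 
(> = start, * = accepting)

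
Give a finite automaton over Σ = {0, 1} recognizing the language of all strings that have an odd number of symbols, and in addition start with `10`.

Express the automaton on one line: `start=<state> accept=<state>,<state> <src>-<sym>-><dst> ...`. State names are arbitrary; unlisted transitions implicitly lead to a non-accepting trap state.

start=S0 accept=S5 S0-0->S1 S0-1->S2 S1-0->S3 S1-1->S3 S2-0->S4 S2-1->S3 S3-0->S1 S3-1->S1 S4-0->S5 S4-1->S5 S5-0->S4 S5-1->S4

Handle the two conditions separately and then intersect. The first has 2 states tracking the input length modulo 2; the second has 4 states tracking whether the input so far still matches the prefix `10`. A product state is a pair (one from each), accepting exactly when both do.
6 states suffice.
        0   1  
>  S0   S1  S2 
   S1   S3  S3 
   S2   S4  S3 
   S3   S1  S1 
   S4   S5  S5 
 * S5   S4  S4 
(> = start, * = accepting)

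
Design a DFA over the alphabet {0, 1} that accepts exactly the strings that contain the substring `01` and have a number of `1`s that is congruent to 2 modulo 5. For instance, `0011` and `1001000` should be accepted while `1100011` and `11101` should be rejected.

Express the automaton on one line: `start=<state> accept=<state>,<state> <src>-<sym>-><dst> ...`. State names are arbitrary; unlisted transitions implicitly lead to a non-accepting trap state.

start=S0 accept=S6 S0-0->S1 S0-1->S2 S1-0->S1 S1-1->S3 S2-0->S4 S2-1->S5 S3-0->S3 S3-1->S6 S4-0->S4 S4-1->S6 S5-0->S7 S5-1->S8 S6-0->S6 S6-1->S9 S7-0->S7 S7-1->S9 S8-0->S10 S8-1->S11 S9-0->S9 S9-1->S12 S10-0->S10 S10-1->S12 S11-0->S13 S11-1->S0 S12-0->S12 S12-1->S14 S13-0->S13 S13-1->S14 S14-0->S14 S14-1->S3

Build one automaton per condition and run them in lockstep. One (3 states) tracks whether and how much of `01` has been seen; the other (5 states) tracks the count of `1`s modulo 5. Each combined state is a pair, one component from each; accept when both components accept.
A 15-state machine:
          0    1  
>  S0     S1   S2 
   S1     S1   S3 
   S2     S4   S5 
   S3     S3   S6 
   S4     S4   S6 
   S5     S7   S8 
 * S6     S6   S9 
   S7     S7   S9 
   S8    S10  S11 
   S9     S9  S12 
   S10   S10  S12 
   S11   S13   S0 
   S12   S12  S14 
   S13   S13  S14 
   S14   S14   S3 
(> = start, * = accepting)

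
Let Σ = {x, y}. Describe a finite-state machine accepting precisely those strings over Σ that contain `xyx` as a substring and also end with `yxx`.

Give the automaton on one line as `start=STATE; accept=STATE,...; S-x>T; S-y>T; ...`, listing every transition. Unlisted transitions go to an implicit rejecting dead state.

Handle the two conditions separately and then intersect. One (4 states) tracks whether and how much of `xyx` has been seen; the other (4 states) tracks how much of the suffix `yxx` has currently been matched. Each combined state is a pair, one component from each; accept when both components accept. After merging equivalent states the machine shrinks.
A 7-state machine:
       x  y 
>  A   B  A 
   B   B  C 
   C   D  A 
   D   E  F 
 * E   G  F 
   F   D  F 
   G   G  F 
(> = start, * = accepting)

start=A; accept=E; A-x>B; A-y>A; B-x>B; B-y>C; C-x>D; C-y>A; D-x>E; D-y>F; E-x>G; E-y>F; F-x>D; F-y>F; G-x>G; G-y>F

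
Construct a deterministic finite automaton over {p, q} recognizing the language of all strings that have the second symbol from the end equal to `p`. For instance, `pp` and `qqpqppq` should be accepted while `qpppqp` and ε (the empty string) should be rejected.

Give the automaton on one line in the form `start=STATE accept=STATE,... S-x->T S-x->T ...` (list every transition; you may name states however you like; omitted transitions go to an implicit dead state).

start=A accept=D,E A-p->B A-q->C B-p->D B-q->E C-p->F C-q->G D-p->D D-q->E E-p->F E-q->G F-p->D F-q->E G-p->F G-q->G

A DFA must remember the last 2 symbols (since which symbol is second-to-last isn't known until the input ends). Use one state per possible window of the last ≤2 symbols; accept from those whose window starts with `p`.
7 states suffice.
       p  q 
>  A   B  C 
   B   D  E 
   C   F  G 
 * D   D  E 
 * E   F  G 
   F   D  E 
   G   F  G 
(> = start, * = accepting)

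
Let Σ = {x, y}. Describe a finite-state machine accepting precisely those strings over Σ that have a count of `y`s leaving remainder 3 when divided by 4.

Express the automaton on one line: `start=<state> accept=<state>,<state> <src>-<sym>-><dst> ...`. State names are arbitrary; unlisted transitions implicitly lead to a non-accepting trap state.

Keep the running count of `y`s modulo 4: each `y` advances along the cycle q0 → q1 → q2 → q3 → q0 while other symbols loop. Accept at q3.
        x   y  
>  q0   q0  q1 
   q1   q1  q2 
   q2   q2  q3 
 * q3   q3  q0 
(> = start, * = accepting)

start=q0 accept=q3 q0-x->q0 q0-y->q1 q1-x->q1 q1-y->q2 q2-x->q2 q2-y->q3 q3-x->q3 q3-y->q0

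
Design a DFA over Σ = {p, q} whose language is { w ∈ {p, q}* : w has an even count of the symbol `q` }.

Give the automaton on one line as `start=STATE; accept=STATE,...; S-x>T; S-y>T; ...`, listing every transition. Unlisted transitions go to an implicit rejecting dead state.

start=A; accept=A; A-p>A; A-q>B; B-p>B; B-q>A

Keep the running count of `q`s modulo 2: each `q` advances along the cycle A → B → A while other symbols loop. Accept at A.
A 2-state machine:
       p  q 
>* A   A  B 
   B   B  A 
(> = start, * = accepting)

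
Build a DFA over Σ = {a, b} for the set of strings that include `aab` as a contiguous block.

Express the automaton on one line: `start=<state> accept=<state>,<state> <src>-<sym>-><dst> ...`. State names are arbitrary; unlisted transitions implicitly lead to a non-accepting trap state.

States S0..S2 record the length of the longest prefix of `aab` that matches the current input suffix. Reaching S3 means `aab` has been seen, and we stay there forever. Accept from S3.
        a   b  
>  S0   S1  S0 
   S1   S2  S0 
   S2   S2  S3 
 * S3   S3  S3 
(> = start, * = accepting)

start=S0 accept=S3 S0-a->S1 S0-b->S0 S1-a->S2 S1-b->S0 S2-a->S2 S2-b->S3 S3-a->S3 S3-b->S3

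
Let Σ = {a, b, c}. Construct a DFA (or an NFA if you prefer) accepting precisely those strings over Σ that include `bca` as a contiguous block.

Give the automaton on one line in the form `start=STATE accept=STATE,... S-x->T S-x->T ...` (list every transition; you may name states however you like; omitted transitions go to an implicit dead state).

States S0..S2 record the length of the longest prefix of `bca` that matches the current input suffix. Reaching S3 means `bca` has been seen, and we stay there forever. Accept from S3.
A 4-state machine:
        a   b   c  
>  S0   S0  S1  S0 
   S1   S0  S1  S2 
   S2   S3  S1  S0 
 * S3   S3  S3  S3 
(> = start, * = accepting)

start=S0 accept=S3 S0-a->S0 S0-b->S1 S0-c->S0 S1-a->S0 S1-b->S1 S1-c->S2 S2-a->S3 S2-b->S1 S2-c->S0 S3-a->S3 S3-b->S3 S3-c->S3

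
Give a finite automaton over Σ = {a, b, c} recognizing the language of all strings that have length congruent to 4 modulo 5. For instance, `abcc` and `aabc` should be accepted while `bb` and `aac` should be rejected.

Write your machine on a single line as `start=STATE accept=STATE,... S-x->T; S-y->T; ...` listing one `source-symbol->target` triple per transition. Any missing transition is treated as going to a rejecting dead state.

start=q0; accept=q4; q0-a->q1; q0-b->q1; q0-c->q1; q1-a->q2; q1-b->q2; q1-c->q2; q2-a->q3; q2-b->q3; q2-c->q3; q3-a->q4; q3-b->q4; q3-c->q4; q4-a->q0; q4-b->q0; q4-c->q0

Only the length mod 5 matters, so use a 5-cycle: from any state, every input symbol moves to the next state, wrapping q4 back to q0. Mark q4 accepting.
5 states suffice.
        a   b   c  
>  q0   q1  q1  q1 
   q1   q2  q2  q2 
   q2   q3  q3  q3 
   q3   q4  q4  q4 
 * q4   q0  q0  q0 
(> = start, * = accepting)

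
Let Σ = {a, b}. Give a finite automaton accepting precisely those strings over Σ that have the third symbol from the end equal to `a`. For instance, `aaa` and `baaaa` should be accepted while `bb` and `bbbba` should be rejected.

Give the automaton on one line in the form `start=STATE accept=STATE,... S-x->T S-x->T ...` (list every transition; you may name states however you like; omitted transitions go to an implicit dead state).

Because acceptance depends on a position counted from the end, the machine has to buffer the most recent 3 symbols. Make each state the string of the last up-to-3 symbols read; on input `x` shift the window left and append `x`. Accept when the buffered window has length 3 and begins with `a`.
A 15-state machine:
          a    b  
>  q0     q1   q2 
   q1     q3   q4 
   q2     q5   q6 
   q3     q7   q8 
   q4     q9  q10 
   q5    q11  q12 
   q6    q13  q14 
 * q7     q7   q8 
 * q8     q9  q10 
 * q9    q11  q12 
 * q10   q13  q14 
   q11    q7   q8 
   q12    q9  q10 
   q13   q11  q12 
   q14   q13  q14 
(> = start, * = accepting)

start=q0 accept=q7,q8,q9,q10 q0-a->q1 q0-b->q2 q1-a->q3 q1-b->q4 q2-a->q5 q2-b->q6 q3-a->q7 q3-b->q8 q4-a->q9 q4-b->q10 q5-a->q11 q5-b->q12 q6-a->q13 q6-b->q14 q7-a->q7 q7-b->q8 q8-a->q9 q8-b->q10 q9-a->q11 q9-b->q12 q10-a->q13 q10-b->q14 q11-a->q7 q11-b->q8 q12-a->q9 q12-b->q10 q13-a->q11 q13-b->q12 q14-a->q13 q14-b->q14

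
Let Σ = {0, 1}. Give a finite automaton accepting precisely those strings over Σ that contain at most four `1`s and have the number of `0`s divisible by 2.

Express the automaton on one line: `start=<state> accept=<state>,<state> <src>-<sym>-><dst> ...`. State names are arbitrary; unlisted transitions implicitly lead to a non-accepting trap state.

start=q0 accept=q0,q2,q4,q6,q8 q0-0->q1 q0-1->q2 q1-0->q0 q1-1->q3 q2-0->q3 q2-1->q4 q3-0->q2 q3-1->q5 q4-0->q5 q4-1->q6 q5-0->q4 q5-1->q7 q6-0->q7 q6-1->q8 q7-0->q6 q7-1->q9 q8-0->q9 q8-1->q10 q9-0->q8 q9-1->q11 q10-0->q11 q10-1->q10 q11-0->q10 q11-1->q11

Run two small machines in parallel and take their product. One (6 states) tracks the count of `1`s, saturating at 5; the other (2 states) tracks the count of `0`s modulo 2. Each combined state is a pair, one component from each; accept when both components accept.
With 12 states:
          0    1  
>* q0     q1   q2 
   q1     q0   q3 
 * q2     q3   q4 
   q3     q2   q5 
 * q4     q5   q6 
   q5     q4   q7 
 * q6     q7   q8 
   q7     q6   q9 
 * q8     q9  q10 
   q9     q8  q11 
   q10   q11  q10 
   q11   q10  q11 
(> = start, * = accepting)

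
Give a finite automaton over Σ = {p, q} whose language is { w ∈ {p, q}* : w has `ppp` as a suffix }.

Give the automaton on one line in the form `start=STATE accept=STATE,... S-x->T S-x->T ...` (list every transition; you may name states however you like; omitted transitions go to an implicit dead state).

start=S0 accept=S3 S0-p->S1 S0-q->S0 S1-p->S2 S1-q->S0 S2-p->S3 S2-q->S0 S3-p->S3 S3-q->S0

Remember how much of `ppp` the current input suffix matches. State S0 means no match yet; S1 means the last symbol is `p`; S2 means the last 2 symbols are `pp`; S3 means the last 3 symbols are `ppp`. Only S3 accepts. On a mismatch, fall back to the longest proper suffix that is still a prefix of `ppp`.
        p   q  
>  S0   S1  S0 
   S1   S2  S0 
   S2   S3  S0 
 * S3   S3  S0 
(> = start, * = accepting)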